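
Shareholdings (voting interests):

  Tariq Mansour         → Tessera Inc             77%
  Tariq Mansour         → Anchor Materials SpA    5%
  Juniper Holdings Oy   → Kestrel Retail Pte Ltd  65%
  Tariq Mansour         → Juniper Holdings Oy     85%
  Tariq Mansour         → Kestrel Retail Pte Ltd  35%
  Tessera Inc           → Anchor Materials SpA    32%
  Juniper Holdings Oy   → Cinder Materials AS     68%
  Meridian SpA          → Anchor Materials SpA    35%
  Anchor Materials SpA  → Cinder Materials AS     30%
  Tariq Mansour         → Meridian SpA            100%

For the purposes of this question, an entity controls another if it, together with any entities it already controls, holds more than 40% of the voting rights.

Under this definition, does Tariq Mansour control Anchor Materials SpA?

Tariq holds 77% of Tessera, so Tariq controls Tessera.
Tariq holds 100% of Meridian, so Tariq controls Meridian.
Tariq and Tessera and Meridian together hold 5% + 32% + 35% = 72% of Anchor, so Tariq controls Anchor.

Yes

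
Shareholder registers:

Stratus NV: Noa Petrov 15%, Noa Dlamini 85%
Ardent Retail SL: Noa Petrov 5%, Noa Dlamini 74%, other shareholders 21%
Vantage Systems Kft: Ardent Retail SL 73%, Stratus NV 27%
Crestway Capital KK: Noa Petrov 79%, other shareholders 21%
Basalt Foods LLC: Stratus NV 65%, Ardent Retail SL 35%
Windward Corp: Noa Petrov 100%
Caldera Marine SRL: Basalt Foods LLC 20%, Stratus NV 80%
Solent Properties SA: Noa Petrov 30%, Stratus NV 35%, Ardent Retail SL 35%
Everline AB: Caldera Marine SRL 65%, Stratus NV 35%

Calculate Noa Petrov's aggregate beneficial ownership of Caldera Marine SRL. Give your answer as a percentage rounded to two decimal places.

Noa Petrov reaches Caldera along 3 paths.
Via Stratus → Basalt: 15% × 65% × 20% = 1.95%.
Via Ardent → Basalt: 5% × 35% × 20% = 0.35%.
Via Stratus: 15% × 80% = 12%.
Total: 1.95% + 0.35% + 12% = 14.3%.
Rounded: 14.30%.

14.30%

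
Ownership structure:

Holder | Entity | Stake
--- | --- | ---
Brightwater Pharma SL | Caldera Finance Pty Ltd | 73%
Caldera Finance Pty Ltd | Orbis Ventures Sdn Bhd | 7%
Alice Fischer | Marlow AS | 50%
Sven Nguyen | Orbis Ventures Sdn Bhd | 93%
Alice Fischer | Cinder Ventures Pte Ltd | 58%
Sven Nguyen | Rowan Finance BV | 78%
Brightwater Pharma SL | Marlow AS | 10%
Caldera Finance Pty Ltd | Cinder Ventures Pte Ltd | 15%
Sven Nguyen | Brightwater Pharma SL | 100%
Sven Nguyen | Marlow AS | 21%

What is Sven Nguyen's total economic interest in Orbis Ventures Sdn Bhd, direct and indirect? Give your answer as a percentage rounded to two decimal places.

98.11%

Sven reaches Orbis along 2 paths.
Direct stake: 93% = 93%.
Via Brightwater → Caldera: 100% × 73% × 7% = 5.11%.
Total: 93% + 5.11% = 98.11%.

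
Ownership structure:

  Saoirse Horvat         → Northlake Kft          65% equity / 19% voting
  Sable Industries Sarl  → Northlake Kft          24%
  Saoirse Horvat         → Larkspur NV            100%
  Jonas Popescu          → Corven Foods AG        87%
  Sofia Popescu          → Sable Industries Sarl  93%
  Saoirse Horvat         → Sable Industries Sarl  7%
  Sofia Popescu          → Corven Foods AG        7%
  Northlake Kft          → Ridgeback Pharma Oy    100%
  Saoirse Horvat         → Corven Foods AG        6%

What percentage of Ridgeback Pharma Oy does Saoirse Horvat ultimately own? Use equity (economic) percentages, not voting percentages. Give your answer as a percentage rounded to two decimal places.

66.68%

Saoirse reaches Ridgeback along 2 paths.
Via Sable → Northlake: 7% × 24% × 100% = 1.68%.
Via Northlake: 65% × 100% = 65%.
Total: 1.68% + 65% = 66.68%.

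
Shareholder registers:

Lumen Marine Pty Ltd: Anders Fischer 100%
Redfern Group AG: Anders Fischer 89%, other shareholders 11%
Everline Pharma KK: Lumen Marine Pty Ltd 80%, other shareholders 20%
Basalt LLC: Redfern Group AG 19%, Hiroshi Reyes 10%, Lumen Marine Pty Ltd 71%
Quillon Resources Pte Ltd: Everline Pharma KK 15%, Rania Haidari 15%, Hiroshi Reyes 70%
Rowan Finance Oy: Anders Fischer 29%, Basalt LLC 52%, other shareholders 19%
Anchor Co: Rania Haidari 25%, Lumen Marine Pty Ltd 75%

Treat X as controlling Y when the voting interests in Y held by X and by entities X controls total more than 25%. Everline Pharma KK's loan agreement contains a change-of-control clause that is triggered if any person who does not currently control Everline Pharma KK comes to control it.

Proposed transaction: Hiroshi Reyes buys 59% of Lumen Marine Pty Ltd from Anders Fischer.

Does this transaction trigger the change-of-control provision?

The purchase adds only to Hiroshi's holdings (Anders's stake shrinks), so Hiroshi is the only person who could newly come to control Everline.
Hiroshi holds 70% of Quillon, so Hiroshi controls Quillon.
Neither Hiroshi nor any entity Hiroshi controls holds any voting interest in Everline.
So before the transaction, Hiroshi does not control Everline.
After the purchase, Hiroshi holds 59% of Lumen directly, and Anders's stake falls to 41%.
Hiroshi holds 59% of Lumen, so Hiroshi controls Lumen.
Lumen holds 80% of Everline, so Hiroshi controls Everline.
Hiroshi did not control Everline before and does after, so the clause is triggered.

Yes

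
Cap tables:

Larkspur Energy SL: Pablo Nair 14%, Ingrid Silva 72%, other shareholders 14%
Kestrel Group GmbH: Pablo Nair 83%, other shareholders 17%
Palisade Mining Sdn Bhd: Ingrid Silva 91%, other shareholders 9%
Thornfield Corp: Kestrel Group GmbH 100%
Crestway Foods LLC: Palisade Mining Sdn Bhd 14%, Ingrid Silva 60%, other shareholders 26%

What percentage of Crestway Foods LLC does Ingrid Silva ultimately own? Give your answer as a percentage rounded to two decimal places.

Ingrid reaches Crestway along 2 paths.
Via Palisade: 91% × 14% = 12.74%.
Direct stake: 60% = 60%.
Total: 12.74% + 60% = 72.74%.

72.74%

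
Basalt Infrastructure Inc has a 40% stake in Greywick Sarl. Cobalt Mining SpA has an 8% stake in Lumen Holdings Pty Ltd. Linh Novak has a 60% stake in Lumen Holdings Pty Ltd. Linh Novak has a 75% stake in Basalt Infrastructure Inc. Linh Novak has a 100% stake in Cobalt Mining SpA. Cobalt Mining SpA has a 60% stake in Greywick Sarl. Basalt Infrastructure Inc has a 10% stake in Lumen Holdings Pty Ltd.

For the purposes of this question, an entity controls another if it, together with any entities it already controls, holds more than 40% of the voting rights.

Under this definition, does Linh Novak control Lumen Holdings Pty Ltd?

Yes

Linh holds 100% of Cobalt, so Linh controls Cobalt.
Linh holds 75% of Basalt, so Linh controls Basalt.
Cobalt and Basalt and Linh together hold 8% + 10% + 60% = 78% of Lumen, so Linh controls Lumen.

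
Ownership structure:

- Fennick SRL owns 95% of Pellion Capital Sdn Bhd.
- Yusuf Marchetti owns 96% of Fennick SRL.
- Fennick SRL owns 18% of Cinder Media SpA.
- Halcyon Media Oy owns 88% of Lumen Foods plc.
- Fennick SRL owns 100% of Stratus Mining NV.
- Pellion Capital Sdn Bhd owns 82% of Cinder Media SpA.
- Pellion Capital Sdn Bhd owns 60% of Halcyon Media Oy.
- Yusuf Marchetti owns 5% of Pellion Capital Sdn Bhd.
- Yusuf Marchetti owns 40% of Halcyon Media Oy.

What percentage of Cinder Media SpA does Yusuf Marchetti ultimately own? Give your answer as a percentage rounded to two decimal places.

96.16%

Yusuf reaches Cinder along 3 paths.
Via Fennick → Pellion: 96% × 95% × 82% = 74.784%.
Via Pellion: 5% × 82% = 4.1%.
Via Fennick: 96% × 18% = 17.28%.
Total: 74.784% + 4.1% + 17.28% = 96.164%.
Rounded: 96.16%.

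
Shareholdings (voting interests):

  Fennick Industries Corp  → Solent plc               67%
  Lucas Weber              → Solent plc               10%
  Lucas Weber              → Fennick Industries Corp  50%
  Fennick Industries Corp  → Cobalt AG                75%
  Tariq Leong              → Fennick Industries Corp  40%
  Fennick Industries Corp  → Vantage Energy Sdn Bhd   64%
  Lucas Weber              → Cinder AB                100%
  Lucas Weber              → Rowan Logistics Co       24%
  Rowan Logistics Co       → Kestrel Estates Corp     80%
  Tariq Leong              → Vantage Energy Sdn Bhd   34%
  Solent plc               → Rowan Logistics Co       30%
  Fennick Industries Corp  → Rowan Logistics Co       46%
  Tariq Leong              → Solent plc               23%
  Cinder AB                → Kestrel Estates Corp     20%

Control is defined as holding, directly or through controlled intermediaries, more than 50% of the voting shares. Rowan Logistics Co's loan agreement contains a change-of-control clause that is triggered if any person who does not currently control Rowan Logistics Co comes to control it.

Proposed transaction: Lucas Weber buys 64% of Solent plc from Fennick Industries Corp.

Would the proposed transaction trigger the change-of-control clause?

Yes

The purchase adds only to Lucas's holdings (Fennick's stake shrinks), so Lucas is the only person who could newly come to control Rowan.
Lucas holds 100% of Cinder, so Lucas controls Cinder.
In Rowan, Lucas's side holds only 24%, not > 50%.
So before the transaction, Lucas does not control Rowan.
After the purchase, Lucas's direct stake in Solent rises to 10% + 64% = 74%, and Fennick's stake falls to 3%.
Lucas holds 74% of Solent, so Lucas controls Solent.
Lucas and Solent together hold 24% + 30% = 54% of Rowan, so Lucas controls Rowan.
Lucas did not control Rowan before and does after, so the clause is triggered.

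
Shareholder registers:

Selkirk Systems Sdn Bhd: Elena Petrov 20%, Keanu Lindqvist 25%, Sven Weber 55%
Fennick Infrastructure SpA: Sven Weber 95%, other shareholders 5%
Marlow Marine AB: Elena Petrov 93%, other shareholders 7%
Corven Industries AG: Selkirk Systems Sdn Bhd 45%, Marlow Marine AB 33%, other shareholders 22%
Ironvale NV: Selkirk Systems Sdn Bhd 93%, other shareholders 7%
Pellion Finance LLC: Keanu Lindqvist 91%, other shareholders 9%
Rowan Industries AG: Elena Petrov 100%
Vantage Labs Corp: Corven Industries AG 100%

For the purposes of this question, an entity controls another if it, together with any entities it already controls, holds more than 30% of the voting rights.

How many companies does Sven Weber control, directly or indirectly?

5

Sven holds 55% of Selkirk, so Sven controls Selkirk.
Sven holds 95% of Fennick, so Sven controls Fennick.
Selkirk holds 45% of Corven, so Sven controls Corven.
Selkirk holds 93% of Ironvale, so Sven controls Ironvale.
Corven holds 100% of Vantage, so Sven controls Vantage.
No other company's threshold is met.
Sven controls 5 companies.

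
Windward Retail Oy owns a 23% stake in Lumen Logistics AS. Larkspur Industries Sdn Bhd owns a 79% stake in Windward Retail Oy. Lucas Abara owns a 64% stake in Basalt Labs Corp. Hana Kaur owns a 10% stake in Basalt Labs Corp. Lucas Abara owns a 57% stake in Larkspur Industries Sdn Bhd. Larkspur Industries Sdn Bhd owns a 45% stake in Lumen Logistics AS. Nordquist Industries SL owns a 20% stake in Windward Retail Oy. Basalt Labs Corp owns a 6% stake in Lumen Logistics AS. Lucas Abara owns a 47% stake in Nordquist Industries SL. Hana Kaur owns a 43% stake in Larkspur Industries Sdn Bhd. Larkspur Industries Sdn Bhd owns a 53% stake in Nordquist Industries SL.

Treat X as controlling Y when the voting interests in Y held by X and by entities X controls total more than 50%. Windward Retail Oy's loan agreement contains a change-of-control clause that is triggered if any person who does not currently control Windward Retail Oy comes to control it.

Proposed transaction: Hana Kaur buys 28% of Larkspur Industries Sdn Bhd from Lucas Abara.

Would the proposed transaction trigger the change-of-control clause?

Yes

The purchase adds only to Hana's holdings (Lucas's stake shrinks), so Hana is the only person who could newly come to control Windward.
Hana's largest direct stake is 43% in Larkspur, which does not meet the threshold, so Hana controls no company.
Neither Hana nor any entity Hana controls holds any voting interest in Windward.
So before the transaction, Hana does not control Windward.
After the purchase, Hana's direct stake in Larkspur rises to 43% + 28% = 71%, and Lucas's stake falls to 29%.
Hana holds 71% of Larkspur, so Hana controls Larkspur.
Larkspur holds 53% of Nordquist, so Hana controls Nordquist.
Larkspur and Nordquist together hold 79% + 20% = 99% of Windward, so Hana controls Windward.
Hana did not control Windward before and does after, so the clause is triggered.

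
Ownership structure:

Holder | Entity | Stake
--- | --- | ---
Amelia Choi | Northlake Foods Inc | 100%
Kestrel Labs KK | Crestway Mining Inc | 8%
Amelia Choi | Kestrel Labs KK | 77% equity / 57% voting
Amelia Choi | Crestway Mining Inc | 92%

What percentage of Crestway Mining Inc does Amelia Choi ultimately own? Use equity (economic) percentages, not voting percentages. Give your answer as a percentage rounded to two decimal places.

98.16%

Amelia reaches Crestway along 2 paths.
Via Kestrel: 77% × 8% = 6.16%.
Direct stake: 92% = 92%.
Total: 6.16% + 92% = 98.16%.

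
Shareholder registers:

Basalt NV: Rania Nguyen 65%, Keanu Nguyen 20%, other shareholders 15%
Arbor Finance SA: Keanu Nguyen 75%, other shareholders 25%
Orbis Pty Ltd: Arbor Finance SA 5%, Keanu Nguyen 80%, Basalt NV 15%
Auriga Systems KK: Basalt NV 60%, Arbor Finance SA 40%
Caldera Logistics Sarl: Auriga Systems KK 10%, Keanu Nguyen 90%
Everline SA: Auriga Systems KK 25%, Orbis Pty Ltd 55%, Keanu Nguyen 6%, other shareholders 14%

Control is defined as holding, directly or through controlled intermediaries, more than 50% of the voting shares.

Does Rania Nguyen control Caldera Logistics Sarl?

No

Rania holds 65% of Basalt, so Rania controls Basalt.
Basalt holds 60% of Auriga, so Rania controls Auriga.
In Caldera, Rania's side holds only 10%, not > 50%.
So Rania does not control Caldera.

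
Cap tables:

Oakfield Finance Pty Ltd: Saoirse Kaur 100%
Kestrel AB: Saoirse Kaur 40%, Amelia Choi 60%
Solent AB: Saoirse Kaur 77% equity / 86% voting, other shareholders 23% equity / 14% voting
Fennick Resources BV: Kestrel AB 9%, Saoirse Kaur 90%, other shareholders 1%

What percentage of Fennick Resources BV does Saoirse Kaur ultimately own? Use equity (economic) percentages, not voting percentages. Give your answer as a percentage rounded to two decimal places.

Saoirse reaches Fennick along 2 paths.
Via Kestrel: 40% × 9% = 3.6%.
Direct stake: 90% = 90%.
Total: 3.6% + 90% = 93.6%.
Rounded: 93.60%.

93.60%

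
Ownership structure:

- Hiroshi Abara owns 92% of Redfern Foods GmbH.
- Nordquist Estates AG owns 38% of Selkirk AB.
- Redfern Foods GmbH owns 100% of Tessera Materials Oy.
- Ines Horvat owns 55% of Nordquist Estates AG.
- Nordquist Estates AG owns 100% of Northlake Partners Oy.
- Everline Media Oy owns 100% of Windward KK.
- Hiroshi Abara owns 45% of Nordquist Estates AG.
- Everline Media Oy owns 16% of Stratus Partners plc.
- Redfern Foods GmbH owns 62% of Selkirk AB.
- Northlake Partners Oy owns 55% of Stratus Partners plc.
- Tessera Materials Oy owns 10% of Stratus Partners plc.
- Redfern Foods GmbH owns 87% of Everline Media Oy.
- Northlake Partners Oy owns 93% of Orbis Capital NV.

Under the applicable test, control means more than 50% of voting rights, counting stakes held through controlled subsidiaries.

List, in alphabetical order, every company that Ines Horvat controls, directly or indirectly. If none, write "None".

Ines holds 55% of Nordquist, so Ines controls Nordquist.
Nordquist holds 100% of Northlake, so Ines controls Northlake.
Northlake holds 93% of Orbis, so Ines controls Orbis.
Northlake holds 55% of Stratus, so Ines controls Stratus.
No other company's threshold is met.

Nordquist Estates AG, Northlake Partners Oy, Orbis Capital NV, Stratus Partners plc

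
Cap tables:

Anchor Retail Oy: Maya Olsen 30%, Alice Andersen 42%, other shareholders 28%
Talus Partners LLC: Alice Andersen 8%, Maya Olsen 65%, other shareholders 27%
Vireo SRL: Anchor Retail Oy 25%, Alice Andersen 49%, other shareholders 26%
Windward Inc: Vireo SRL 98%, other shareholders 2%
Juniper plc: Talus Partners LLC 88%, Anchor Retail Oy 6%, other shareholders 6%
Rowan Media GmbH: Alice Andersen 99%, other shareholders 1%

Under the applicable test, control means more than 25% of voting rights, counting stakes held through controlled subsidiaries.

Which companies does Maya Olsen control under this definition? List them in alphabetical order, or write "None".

Maya holds 30% of Anchor, so Maya controls Anchor.
Maya holds 65% of Talus, so Maya controls Talus.
Talus and Anchor together hold 88% + 6% = 94% of Juniper, so Maya controls Juniper.
No other company's threshold is met.

Anchor Retail Oy, Juniper plc, Talus Partners LLC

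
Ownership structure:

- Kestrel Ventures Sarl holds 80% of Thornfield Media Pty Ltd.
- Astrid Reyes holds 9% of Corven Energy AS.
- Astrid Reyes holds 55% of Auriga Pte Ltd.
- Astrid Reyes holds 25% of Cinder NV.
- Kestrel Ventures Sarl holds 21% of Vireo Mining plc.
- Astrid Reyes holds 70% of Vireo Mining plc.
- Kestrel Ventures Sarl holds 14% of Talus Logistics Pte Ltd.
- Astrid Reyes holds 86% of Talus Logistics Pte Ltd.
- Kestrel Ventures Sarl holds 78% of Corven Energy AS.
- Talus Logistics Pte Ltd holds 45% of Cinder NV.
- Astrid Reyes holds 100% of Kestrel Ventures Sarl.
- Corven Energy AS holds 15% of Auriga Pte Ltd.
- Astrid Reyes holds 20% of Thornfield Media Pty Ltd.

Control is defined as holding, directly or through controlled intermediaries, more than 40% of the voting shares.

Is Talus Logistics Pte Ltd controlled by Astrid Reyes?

Yes

Astrid holds 100% of Kestrel, so Astrid controls Kestrel.
Kestrel and Astrid together hold 14% + 86% = 100% of Talus, so Astrid controls Talus.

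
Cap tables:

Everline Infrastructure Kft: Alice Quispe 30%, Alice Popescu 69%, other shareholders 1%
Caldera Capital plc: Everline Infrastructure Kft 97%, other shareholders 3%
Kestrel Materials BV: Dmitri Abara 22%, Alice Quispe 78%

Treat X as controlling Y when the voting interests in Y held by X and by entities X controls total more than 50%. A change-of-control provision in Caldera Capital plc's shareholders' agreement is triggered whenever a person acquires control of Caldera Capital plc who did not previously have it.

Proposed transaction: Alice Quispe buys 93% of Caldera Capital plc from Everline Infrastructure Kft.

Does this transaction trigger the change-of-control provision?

The purchase adds only to Alice Quispe's holdings (Everline's stake shrinks), so Alice Quispe is the only person who could newly come to control Caldera.
Alice Quispe holds 78% of Kestrel, so Alice Quispe controls Kestrel.
Neither Alice Quispe nor any entity Alice Quispe controls holds any voting interest in Caldera.
So before the transaction, Alice Quispe does not control Caldera.
After the purchase, Alice Quispe holds 93% of Caldera directly, and Everline's stake falls to 4%.
Alice Quispe holds 93% of Caldera, so Alice Quispe controls Caldera.
Alice Quispe did not control Caldera before and does after, so the clause is triggered.

Yes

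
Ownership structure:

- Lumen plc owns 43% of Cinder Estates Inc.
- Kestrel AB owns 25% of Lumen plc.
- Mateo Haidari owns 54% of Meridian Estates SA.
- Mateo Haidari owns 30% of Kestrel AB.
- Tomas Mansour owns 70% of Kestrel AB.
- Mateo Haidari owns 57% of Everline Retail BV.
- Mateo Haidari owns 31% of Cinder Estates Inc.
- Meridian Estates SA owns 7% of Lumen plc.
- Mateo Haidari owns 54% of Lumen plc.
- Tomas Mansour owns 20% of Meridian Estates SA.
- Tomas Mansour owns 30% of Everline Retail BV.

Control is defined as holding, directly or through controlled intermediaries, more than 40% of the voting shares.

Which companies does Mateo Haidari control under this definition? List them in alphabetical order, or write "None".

Mateo holds 57% of Everline, so Mateo controls Everline.
Mateo holds 54% of Meridian, so Mateo controls Meridian.
Meridian and Mateo together hold 7% + 54% = 61% of Lumen, so Mateo controls Lumen.
Mateo and Lumen together hold 31% + 43% = 74% of Cinder, so Mateo controls Cinder.
No other company's threshold is met.

Cinder Estates Inc, Everline Retail BV, Lumen plc, Meridian Estates SA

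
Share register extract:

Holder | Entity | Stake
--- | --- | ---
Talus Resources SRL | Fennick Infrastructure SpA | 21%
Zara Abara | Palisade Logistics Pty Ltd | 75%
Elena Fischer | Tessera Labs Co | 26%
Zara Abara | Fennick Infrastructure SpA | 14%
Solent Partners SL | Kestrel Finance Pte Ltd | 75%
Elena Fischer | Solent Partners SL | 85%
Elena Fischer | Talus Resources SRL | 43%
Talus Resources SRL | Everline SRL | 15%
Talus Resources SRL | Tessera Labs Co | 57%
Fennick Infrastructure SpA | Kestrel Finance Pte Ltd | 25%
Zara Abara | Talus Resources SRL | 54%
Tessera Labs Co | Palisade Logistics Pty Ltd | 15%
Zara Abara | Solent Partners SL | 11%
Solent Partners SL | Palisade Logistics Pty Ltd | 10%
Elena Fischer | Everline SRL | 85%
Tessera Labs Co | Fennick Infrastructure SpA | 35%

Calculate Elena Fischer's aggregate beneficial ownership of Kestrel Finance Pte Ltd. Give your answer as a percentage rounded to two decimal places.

Elena reaches Kestrel along 4 paths.
Via Solent: 85% × 75% = 63.75%.
Via Talus → Fennick: 43% × 21% × 25% = 2.2575%.
Via Tessera → Fennick: 26% × 35% × 25% = 2.275%.
Via Talus → Tessera → Fennick: 43% × 57% × 35% × 25% = 2.144625%.
Total: 63.75% + 2.2575% + 2.275% + 2.144625% = 70.427125%.
Rounded: 70.43%.

70.43%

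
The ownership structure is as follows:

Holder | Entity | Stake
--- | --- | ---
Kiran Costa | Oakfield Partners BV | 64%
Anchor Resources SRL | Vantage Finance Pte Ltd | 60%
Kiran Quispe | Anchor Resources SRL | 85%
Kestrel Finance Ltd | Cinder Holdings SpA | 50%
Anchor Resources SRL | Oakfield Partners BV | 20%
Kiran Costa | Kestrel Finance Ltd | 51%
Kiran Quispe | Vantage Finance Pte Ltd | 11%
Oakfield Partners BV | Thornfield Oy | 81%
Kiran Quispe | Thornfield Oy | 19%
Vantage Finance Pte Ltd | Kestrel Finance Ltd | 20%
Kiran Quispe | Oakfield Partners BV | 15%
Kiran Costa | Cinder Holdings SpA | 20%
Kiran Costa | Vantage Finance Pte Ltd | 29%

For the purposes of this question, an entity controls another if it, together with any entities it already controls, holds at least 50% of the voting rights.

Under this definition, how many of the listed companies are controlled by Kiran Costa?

Kiran Costa holds 64% of Oakfield, so Kiran Costa controls Oakfield.
Kiran Costa holds 51% of Kestrel, so Kiran Costa controls Kestrel.
Oakfield holds 81% of Thornfield, so Kiran Costa controls Thornfield.
Kestrel and Kiran Costa together hold 50% + 20% = 70% of Cinder, so Kiran Costa controls Cinder.
No other company's threshold is met.
Kiran Costa controls 4 companies.

4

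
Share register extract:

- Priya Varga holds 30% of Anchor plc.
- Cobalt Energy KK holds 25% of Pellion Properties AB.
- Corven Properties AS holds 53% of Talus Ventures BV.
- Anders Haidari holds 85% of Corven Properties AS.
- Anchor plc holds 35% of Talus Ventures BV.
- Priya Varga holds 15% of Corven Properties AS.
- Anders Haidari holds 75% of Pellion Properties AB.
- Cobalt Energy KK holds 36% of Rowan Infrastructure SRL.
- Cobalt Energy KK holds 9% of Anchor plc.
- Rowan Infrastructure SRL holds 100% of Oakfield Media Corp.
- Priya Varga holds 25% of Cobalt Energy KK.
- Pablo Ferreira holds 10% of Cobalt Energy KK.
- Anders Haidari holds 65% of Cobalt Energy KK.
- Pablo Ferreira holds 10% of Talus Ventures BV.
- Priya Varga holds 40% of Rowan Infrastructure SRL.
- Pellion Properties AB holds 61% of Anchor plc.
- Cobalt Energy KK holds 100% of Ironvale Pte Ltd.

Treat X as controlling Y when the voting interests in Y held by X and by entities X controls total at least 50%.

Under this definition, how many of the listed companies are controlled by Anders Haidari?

Anders holds 85% of Corven, so Anders controls Corven.
Anders holds 65% of Cobalt, so Anders controls Cobalt.
Cobalt and Anders together hold 25% + 75% = 100% of Pellion, so Anders controls Pellion.
Cobalt holds 100% of Ironvale, so Anders controls Ironvale.
Cobalt and Pellion together hold 9% + 61% = 70% of Anchor, so Anders controls Anchor.
Anchor and Corven together hold 35% + 53% = 88% of Talus, so Anders controls Talus.
No other company's threshold is met.
Anders controls 6 companies.

6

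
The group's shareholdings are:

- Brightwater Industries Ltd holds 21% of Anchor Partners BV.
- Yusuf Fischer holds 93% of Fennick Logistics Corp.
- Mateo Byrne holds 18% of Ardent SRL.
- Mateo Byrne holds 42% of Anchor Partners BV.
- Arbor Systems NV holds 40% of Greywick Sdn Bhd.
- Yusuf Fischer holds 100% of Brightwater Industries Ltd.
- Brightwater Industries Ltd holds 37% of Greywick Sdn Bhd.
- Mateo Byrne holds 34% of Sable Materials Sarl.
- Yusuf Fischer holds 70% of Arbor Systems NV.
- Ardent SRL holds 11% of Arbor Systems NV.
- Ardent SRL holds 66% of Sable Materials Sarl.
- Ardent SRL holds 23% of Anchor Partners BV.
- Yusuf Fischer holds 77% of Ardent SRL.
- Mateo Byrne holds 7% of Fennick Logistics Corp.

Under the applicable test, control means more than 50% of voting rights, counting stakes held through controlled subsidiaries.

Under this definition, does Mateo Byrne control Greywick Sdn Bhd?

Mateo's largest direct stake is 42% in Anchor, which does not meet the threshold, so Mateo controls no company.
Neither Mateo nor any entity Mateo controls holds any voting interest in Greywick.
So Mateo does not control Greywick.

No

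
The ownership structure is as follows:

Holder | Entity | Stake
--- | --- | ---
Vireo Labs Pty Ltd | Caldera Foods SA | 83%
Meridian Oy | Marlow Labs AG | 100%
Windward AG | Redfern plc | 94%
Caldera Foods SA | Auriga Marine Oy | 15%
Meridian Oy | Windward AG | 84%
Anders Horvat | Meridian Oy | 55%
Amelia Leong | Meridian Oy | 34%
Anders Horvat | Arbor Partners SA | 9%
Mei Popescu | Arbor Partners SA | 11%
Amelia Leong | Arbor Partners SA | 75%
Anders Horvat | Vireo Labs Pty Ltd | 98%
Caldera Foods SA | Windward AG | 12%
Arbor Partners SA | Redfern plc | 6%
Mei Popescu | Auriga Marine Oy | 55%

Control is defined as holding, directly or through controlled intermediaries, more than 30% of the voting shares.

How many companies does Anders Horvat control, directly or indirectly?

6

Anders holds 98% of Vireo, so Anders controls Vireo.
Anders holds 55% of Meridian, so Anders controls Meridian.
Vireo holds 83% of Caldera, so Anders controls Caldera.
Meridian holds 100% of Marlow, so Anders controls Marlow.
Meridian and Caldera together hold 84% + 12% = 96% of Windward, so Anders controls Windward.
Windward holds 94% of Redfern, so Anders controls Redfern.
No other company's threshold is met.
Anders controls 6 companies.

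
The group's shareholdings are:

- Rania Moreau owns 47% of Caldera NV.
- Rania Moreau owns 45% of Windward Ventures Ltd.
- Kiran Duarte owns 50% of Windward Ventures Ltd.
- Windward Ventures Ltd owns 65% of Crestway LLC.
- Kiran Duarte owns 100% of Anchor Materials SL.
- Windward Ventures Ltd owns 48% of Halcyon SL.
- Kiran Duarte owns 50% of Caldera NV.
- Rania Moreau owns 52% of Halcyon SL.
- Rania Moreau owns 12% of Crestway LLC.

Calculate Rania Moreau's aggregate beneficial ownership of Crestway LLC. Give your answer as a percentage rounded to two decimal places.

Rania reaches Crestway along 2 paths.
Via Windward: 45% × 65% = 29.25%.
Direct stake: 12% = 12%.
Total: 29.25% + 12% = 41.25%.

41.25%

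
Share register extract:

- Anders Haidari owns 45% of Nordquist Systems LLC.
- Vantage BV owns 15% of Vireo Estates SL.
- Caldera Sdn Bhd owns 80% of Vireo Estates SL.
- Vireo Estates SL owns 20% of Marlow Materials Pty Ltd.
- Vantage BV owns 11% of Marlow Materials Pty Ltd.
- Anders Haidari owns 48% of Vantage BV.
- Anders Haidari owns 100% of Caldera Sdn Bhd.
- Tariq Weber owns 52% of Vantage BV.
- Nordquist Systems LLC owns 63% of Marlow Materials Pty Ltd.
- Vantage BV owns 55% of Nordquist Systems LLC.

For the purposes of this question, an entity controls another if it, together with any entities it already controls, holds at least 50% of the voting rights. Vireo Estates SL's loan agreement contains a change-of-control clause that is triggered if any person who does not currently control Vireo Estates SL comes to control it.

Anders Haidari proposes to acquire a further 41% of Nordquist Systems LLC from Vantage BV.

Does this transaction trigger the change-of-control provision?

The purchase adds only to Anders's holdings (Vantage's stake shrinks), so Anders is the only person who could newly come to control Vireo.
Anders holds 100% of Caldera, so Anders controls Caldera.
Caldera holds 80% of Vireo, so Anders controls Vireo.
So Anders already controls Vireo before the transaction.
After the purchase, Anders's direct stake in Nordquist rises to 45% + 41% = 86%, and Vantage's stake falls to 14%.
Anders controlled Vireo already, so this is not a new person acquiring control; every other person's position is unchanged or reduced.
No new person acquires control, so the clause is not triggered.

No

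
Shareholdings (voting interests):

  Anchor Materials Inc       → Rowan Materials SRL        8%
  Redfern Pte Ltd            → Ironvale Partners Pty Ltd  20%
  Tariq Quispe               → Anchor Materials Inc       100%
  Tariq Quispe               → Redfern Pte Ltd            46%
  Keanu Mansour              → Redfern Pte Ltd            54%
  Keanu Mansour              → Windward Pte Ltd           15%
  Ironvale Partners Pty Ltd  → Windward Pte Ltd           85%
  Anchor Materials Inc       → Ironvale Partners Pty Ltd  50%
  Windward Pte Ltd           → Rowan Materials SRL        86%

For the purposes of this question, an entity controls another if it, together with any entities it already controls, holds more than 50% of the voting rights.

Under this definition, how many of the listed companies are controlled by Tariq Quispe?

Tariq holds 100% of Anchor, so Tariq controls Anchor.
No other company's threshold is met.
Tariq controls 1 company.

1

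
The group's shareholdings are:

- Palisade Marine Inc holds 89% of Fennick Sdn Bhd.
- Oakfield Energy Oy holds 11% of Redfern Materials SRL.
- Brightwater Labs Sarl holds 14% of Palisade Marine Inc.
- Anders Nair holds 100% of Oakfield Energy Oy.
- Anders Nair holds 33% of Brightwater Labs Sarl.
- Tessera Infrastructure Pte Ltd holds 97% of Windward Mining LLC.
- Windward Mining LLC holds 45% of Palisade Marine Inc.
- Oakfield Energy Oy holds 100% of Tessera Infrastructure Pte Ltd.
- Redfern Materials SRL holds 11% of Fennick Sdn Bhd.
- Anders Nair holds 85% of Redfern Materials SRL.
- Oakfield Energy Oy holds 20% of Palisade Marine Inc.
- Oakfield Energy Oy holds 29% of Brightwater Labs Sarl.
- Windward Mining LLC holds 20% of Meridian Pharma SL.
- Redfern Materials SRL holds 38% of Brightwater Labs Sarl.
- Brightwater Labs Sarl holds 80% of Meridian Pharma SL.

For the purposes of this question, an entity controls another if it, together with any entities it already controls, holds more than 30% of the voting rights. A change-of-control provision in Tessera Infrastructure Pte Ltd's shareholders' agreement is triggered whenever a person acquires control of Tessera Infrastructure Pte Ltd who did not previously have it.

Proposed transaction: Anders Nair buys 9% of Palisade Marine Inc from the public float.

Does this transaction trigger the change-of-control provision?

No

The purchase changes only Anders's holdings, so Anders is the only person who could newly come to control Tessera.
Anders holds 100% of Oakfield, so Anders controls Oakfield.
Oakfield holds 100% of Tessera, so Anders controls Tessera.
So Anders already controls Tessera before the transaction.
After the purchase, Anders holds 9% of Palisade directly.
Anders controlled Tessera already, so this is not a new person acquiring control; every other person's position is unchanged or reduced.
No new person acquires control, so the clause is not triggered.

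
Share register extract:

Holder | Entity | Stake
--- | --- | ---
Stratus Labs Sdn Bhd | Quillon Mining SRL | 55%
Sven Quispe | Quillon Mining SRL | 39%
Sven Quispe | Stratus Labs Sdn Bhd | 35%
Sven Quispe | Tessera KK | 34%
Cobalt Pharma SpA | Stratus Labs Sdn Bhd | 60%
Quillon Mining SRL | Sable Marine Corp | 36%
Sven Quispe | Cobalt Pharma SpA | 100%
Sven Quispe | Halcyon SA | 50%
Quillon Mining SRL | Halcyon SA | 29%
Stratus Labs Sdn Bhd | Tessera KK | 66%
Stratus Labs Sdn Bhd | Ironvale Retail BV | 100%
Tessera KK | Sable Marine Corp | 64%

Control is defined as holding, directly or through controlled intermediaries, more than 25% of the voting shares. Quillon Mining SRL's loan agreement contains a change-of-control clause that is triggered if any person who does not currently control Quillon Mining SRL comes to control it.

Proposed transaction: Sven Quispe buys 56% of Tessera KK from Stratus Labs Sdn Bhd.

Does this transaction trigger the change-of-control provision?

The purchase adds only to Sven's holdings (Stratus's stake shrinks), so Sven is the only person who could newly come to control Quillon.
Sven holds 100% of Cobalt, so Sven controls Cobalt.
Cobalt and Sven together hold 60% + 35% = 95% of Stratus, so Sven controls Stratus.
Stratus and Sven together hold 55% + 39% = 94% of Quillon, so Sven controls Quillon.
So Sven already controls Quillon before the transaction.
After the purchase, Sven's direct stake in Tessera rises to 34% + 56% = 90%, and Stratus's stake falls to 10%.
Sven controlled Quillon already, so this is not a new person acquiring control; every other person's position is unchanged or reduced.
No new person acquires control, so the clause is not triggered.

No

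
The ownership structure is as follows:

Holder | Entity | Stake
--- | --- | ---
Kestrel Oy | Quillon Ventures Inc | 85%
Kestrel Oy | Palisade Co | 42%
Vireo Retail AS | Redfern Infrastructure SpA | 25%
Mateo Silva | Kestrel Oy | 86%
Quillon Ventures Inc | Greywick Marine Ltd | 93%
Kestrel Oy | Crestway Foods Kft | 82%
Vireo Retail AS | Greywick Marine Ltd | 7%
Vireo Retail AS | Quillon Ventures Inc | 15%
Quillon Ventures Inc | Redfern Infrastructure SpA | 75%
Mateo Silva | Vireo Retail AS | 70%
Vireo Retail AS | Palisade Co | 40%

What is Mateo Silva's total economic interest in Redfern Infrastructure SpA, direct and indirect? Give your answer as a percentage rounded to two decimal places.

80.20%

Mateo reaches Redfern along 3 paths.
Via Vireo → Quillon: 70% × 15% × 75% = 7.875%.
Via Kestrel → Quillon: 86% × 85% × 75% = 54.825%.
Via Vireo: 70% × 25% = 17.5%.
Total: 7.875% + 54.825% + 17.5% = 80.2%.
Rounded: 80.20%.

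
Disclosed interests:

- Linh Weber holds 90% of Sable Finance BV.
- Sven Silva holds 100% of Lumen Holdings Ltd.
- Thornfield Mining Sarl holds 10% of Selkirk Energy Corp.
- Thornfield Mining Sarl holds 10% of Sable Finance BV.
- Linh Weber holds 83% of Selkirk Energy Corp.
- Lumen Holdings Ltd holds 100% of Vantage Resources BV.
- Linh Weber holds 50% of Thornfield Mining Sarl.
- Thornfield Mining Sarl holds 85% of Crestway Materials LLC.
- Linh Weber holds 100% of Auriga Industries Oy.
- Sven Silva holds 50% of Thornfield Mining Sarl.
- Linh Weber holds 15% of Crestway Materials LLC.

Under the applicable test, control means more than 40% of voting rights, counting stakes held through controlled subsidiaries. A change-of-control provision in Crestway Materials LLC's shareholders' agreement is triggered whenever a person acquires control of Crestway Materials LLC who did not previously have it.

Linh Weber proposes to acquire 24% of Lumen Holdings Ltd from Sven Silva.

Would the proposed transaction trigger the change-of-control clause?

No

The purchase adds only to Linh's holdings (Sven's stake shrinks), so Linh is the only person who could newly come to control Crestway.
Linh holds 50% of Thornfield, so Linh controls Thornfield.
Thornfield and Linh together hold 85% + 15% = 100% of Crestway, so Linh controls Crestway.
So Linh already controls Crestway before the transaction.
After the purchase, Linh holds 24% of Lumen directly, and Sven's stake falls to 76%.
Linh controlled Crestway already, so this is not a new person acquiring control; every other person's position is unchanged or reduced.
No new person acquires control, so the clause is not triggered.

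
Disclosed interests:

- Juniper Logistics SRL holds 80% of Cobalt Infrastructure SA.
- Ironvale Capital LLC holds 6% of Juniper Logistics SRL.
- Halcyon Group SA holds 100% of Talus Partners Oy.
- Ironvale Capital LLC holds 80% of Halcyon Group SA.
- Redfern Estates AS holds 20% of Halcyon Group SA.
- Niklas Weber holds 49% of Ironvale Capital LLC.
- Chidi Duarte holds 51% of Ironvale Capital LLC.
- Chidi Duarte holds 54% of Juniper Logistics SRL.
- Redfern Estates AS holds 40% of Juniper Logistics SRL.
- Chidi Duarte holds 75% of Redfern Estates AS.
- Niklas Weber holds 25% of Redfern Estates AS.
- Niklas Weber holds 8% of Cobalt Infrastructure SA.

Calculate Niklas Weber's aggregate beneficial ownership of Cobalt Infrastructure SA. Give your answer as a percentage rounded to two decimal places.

18.35%

Niklas reaches Cobalt along 3 paths.
Direct stake: 8% = 8%.
Via Redfern → Juniper: 25% × 40% × 80% = 8%.
Via Ironvale → Juniper: 49% × 6% × 80% = 2.352%.
Total: 8% + 8% + 2.352% = 18.352%.
Rounded: 18.35%.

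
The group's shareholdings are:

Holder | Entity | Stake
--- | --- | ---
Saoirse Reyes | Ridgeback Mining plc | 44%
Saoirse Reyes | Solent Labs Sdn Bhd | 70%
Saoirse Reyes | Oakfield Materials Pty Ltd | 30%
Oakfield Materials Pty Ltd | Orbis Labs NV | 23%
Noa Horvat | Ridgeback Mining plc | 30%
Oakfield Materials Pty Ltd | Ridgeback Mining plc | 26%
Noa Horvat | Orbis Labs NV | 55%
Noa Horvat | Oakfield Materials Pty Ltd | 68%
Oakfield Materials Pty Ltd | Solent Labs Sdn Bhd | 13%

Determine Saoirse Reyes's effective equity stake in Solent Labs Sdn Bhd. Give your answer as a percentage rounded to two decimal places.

73.90%

Saoirse reaches Solent along 2 paths.
Direct stake: 70% = 70%.
Via Oakfield: 30% × 13% = 3.9%.
Total: 70% + 3.9% = 73.9%.
Rounded: 73.90%.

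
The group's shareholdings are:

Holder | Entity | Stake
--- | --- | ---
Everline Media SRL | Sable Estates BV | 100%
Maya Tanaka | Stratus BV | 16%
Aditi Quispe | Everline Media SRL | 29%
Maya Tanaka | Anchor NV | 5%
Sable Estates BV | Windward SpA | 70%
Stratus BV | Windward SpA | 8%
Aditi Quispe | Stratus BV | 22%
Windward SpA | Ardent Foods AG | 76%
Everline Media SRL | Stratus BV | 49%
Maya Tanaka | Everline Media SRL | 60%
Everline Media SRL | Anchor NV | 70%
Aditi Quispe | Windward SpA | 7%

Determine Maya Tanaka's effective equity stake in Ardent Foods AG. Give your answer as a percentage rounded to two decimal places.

34.68%

Maya reaches Ardent along 3 paths.
Via Everline → Sable → Windward: 60% × 100% × 70% × 76% = 31.92%.
Via Everline → Stratus → Windward: 60% × 49% × 8% × 76% = 1.78752%.
Via Stratus → Windward: 16% × 8% × 76% = 0.9728%.
Total: 31.92% + 1.78752% + 0.9728% = 34.68032%.
Rounded: 34.68%.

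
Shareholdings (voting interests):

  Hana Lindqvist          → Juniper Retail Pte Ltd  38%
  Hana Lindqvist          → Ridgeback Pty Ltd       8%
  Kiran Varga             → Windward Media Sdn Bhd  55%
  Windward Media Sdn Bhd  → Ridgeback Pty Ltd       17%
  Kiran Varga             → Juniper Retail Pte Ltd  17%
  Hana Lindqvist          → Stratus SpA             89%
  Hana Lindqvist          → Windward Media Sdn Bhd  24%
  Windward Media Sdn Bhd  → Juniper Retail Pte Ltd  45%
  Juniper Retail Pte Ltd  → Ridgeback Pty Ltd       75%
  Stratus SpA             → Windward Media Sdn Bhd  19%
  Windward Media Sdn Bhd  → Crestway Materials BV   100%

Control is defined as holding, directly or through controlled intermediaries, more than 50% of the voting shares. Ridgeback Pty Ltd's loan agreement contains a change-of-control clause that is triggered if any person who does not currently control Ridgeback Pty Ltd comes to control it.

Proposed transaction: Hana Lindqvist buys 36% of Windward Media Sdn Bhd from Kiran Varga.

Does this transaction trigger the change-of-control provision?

Yes

The purchase adds only to Hana's holdings (Kiran's stake shrinks), so Hana is the only person who could newly come to control Ridgeback.
Hana holds 89% of Stratus, so Hana controls Stratus.
In Ridgeback, Hana's side holds only 8%, not > 50%.
So before the transaction, Hana does not control Ridgeback.
After the purchase, Hana's direct stake in Windward rises to 24% + 36% = 60%, and Kiran's stake falls to 19%.
Stratus and Hana together hold 19% + 60% = 79% of Windward, so Hana controls Windward.
Hana and Windward together hold 38% + 45% = 83% of Juniper, so Hana controls Juniper.
Windward and Hana and Juniper together hold 17% + 8% + 75% = 100% of Ridgeback, so Hana controls Ridgeback.
Hana did not control Ridgeback before and does after, so the clause is triggered.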